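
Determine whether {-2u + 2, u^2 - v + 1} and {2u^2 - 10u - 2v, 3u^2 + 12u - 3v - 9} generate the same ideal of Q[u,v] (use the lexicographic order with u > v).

No, the ideals differ.

Since reduced Gröbner bases are canonical representatives of ideals under a given ordering, it suffices to compute and compare them.
Buchberger on the first generating set:
f_1 = -2u + 2, LT = u.
f_2 = u^2 - v + 1, LT = u^2.

S(f_1,f_2): lcm = u^2. S = -u + v - 1.
  leading term u: subtract (1/2)·f_1 from -u + v - 1 → v - 2
  leading term v: no divisor's leading term divides it; move v to the remainder.
  leading term 1: no divisor's leading term divides it; move -2 to the remainder.
  remainder v - 2 ≠ 0; add g_3 = v - 2 to the basis.

The other S-polynomials (S(f_1,g_3), S(f_2,g_3)) all reduce to 0 modulo the current basis, so we have a Gröbner basis.
Inter-reduce: drop elements whose leading term is divisible by another's, tail-reduce, and make monic.
Reduced Gröbner basis: {u - 1, v - 2}.

Buchberger on the second generating set:
h_1 = 2u^2 - 10u - 2v, LT = u^2.
h_2 = 3u^2 + 12u - 3v - 9, LT = u^2.

S(h_1,h_2): lcm = u^2. S = -9u + 3.
  leading term u: no divisor's leading term divides it; move -9u to the remainder.
  leading term 1: no divisor's leading term divides it; move 3 to the remainder.
  remainder -9u + 3 ≠ 0; add k_3 = -9u + 3 to the basis.

S(h_1,k_3): lcm = u^2. S = -14/3u - v.
  leading term u: subtract (14/27)·k_3 from -14/3u - v → -v - 14/9
  leading term v: no divisor's leading term divides it; move -v to the remainder.
  leading term 1: no divisor's leading term divides it; move -14/9 to the remainder.
  remainder -v - 14/9 ≠ 0; add k_4 = -v - 14/9 to the basis.

The other S-polynomials (S(h_2,k_3), S(h_1,k_4), S(h_2,k_4), S(k_3,k_4)) all reduce to 0 modulo the current basis, so we have a Gröbner basis.
Inter-reduce: drop elements whose leading term is divisible by another's, tail-reduce, and make monic.
Reduced Gröbner basis: {u - 1/3, v + 14/9}.

The bases are distinct; the ideals are different.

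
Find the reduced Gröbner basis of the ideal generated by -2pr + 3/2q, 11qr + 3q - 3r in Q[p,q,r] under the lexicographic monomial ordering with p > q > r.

f_1 = -2pr + 3/2q, LT = pr.
f_2 = 11qr + 3q - 3r, LT = qr.

S(f_1,f_2): lcm = pqr. S = -3/11pq + 3/11pr - 3/4q^2.
  leading term pq: no divisor's leading term divides it; move -3/11pq to the remainder.
  leading term pr: subtract (-3/22)·f_1 from 3/11pr - 3/4q^2 → -3/4q^2 + 9/44q
  leading term q^2: no divisor's leading term divides it; move -3/4q^2 to the remainder.
  leading term q: no divisor's leading term divides it; move 9/44q to the remainder.
  remainder -3/11pq - 3/4q^2 + 9/44q ≠ 0; add g_3 = -3/11pq - 3/4q^2 + 9/44q to the basis.

The other S-polynomials (S(f_1,g_3), S(f_2,g_3)) all reduce to 0 modulo the current basis, so we have a Gröbner basis.

G = {pq + 11/4q^2 - 3/4q, pr - 3/4q, qr + 3/11q - 3/11r}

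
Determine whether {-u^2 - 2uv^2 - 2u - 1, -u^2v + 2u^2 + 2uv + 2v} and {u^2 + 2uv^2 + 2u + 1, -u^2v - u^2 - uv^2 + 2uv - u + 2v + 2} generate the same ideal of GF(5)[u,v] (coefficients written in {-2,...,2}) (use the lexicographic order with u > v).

Yes, the ideals are equal.

For a fixed monomial order, each ideal has a unique reduced Gröbner basis; comparing bases decides equality.
Buchberger on the first generating set:
f_1 = -u^2 - 2uv^2 - 2u - 1, LT = u^2.
f_2 = -u^2v + 2u^2 + 2uv + 2v, LT = u^2v.

S(f_1,f_2): lcm = u^2v. S = 2u^2 + 2uv^3 - uv - 2v.
  reduce S modulo (f_1, f_2):
  remainder 2uv^3 + uv^2 - uv + u - 2v - 2 ≠ 0; add g_3 = 2uv^3 + uv^2 - uv + u - 2v - 2 to the basis.

S(f_1,g_3): lcm = u^2v^3. S = 2u^2v^2 - 2u^2v + 2u^2 + 2uv^5 + 2uv^3 + uv + u + v^3.
  reduce S modulo (f_1, f_2, g_3):
  remainder uv + u - 2v^3 - v ≠ 0; add g_4 = uv + u - 2v^3 - v to the basis.

S(g_3,g_4): lcm = uv^3. S = 2uv^2 + 2uv - 2u + 2v^5 + v^3 - v - 1.
  reduce S modulo (f_1, f_2, g_3, g_4):
  remainder -2u + 2v^5 - v^4 + v^3 + 2v^2 - v - 1 ≠ 0; add g_5 = -2u + 2v^5 - v^4 + v^3 + 2v^2 - v - 1 to the basis.

S(g_3,g_5): lcm = uv^3. S = -2uv^2 + 2uv - 2u + v^8 + 2v^7 - 2v^6 + v^5 + 2v^4 + 2v^3 - v - 1.
  reduce S modulo (f_1, f_2, g_3, g_4, g_5):
  remainder v^8 + 2v^7 - 2v^6 + v^4 + 2v^3 + 2v^2 + v + 2 ≠ 0; add g_6 = v^8 + 2v^7 - 2v^6 + v^4 + 2v^3 + 2v^2 + v + 2 to the basis.

S(g_4,g_5): lcm = uv. S = u + v^6 + 2v^5 - 2v^4 - v^3 + 2v^2 + v.
  reduce S modulo (f_1, f_2, g_3, g_4, g_5, g_6):
  remainder v^6 - 2v^5 + 2v^3 - 2v^2 - 2v + 2 ≠ 0; add g_7 = v^6 - 2v^5 + 2v^3 - 2v^2 - 2v + 2 to the basis.

The other S-polynomials (S(f_2,g_3), S(f_1,g_4), S(f_2,g_4), S(f_1,g_5), S(f_2,g_5), S(f_1,g_6), S(f_2,g_6), S(g_3,g_6), S(g_4,g_6), S(g_5,g_6), S(f_1,g_7), S(f_2,g_7), S(g_3,g_7), S(g_4,g_7), S(g_5,g_7), S(g_6,g_7)) all reduce to 0 modulo the current basis, so we have a Gröbner basis.
Inter-reduce: drop elements whose leading term is divisible by another's, tail-reduce, and make monic.
Reduced Gröbner basis: {u - v^5 - 2v^4 + 2v^3 - v^2 - 2v - 2, v^6 - 2v^5 + 2v^3 - 2v^2 - 2v + 2}.

Buchberger on the second generating set:
h_1 = u^2 + 2uv^2 + 2u + 1, LT = u^2.
h_2 = -u^2v - u^2 - uv^2 + 2uv - u + 2v + 2, LT = u^2v.

S(h_1,h_2): lcm = u^2v. S = -u^2 + 2uv^3 - uv^2 - uv - u - 2v + 2.
  reduce S modulo (h_1, h_2):
  remainder 2uv^3 + uv^2 - uv + u - 2v - 2 ≠ 0; add k_3 = 2uv^3 + uv^2 - uv + u - 2v - 2 to the basis.

S(h_1,k_3): lcm = u^2v^3. S = 2u^2v^2 - 2u^2v + 2u^2 + 2uv^5 + 2uv^3 + uv + u + v^3.
  reduce S modulo (h_1, h_2, k_3):
  remainder uv + u - 2v^3 - v ≠ 0; add k_4 = uv + u - 2v^3 - v to the basis.

S(k_3,k_4): lcm = uv^3. S = 2uv^2 + 2uv - 2u + 2v^5 + v^3 - v - 1.
  reduce S modulo (h_1, h_2, k_3, k_4):
  remainder -2u + 2v^5 - v^4 + v^3 + 2v^2 - v - 1 ≠ 0; add k_5 = -2u + 2v^5 - v^4 + v^3 + 2v^2 - v - 1 to the basis.

S(k_3,k_5): lcm = uv^3. S = -2uv^2 + 2uv - 2u + v^8 + 2v^7 - 2v^6 + v^5 + 2v^4 + 2v^3 - v - 1.
  reduce S modulo (h_1, h_2, k_3, k_4, k_5):
  remainder v^8 + 2v^7 - 2v^6 + v^4 + 2v^3 + 2v^2 + v + 2 ≠ 0; add k_6 = v^8 + 2v^7 - 2v^6 + v^4 + 2v^3 + 2v^2 + v + 2 to the basis.

S(k_4,k_5): lcm = uv. S = u + v^6 + 2v^5 - 2v^4 - v^3 + 2v^2 + v.
  reduce S modulo (h_1, h_2, k_3, k_4, k_5, k_6):
  remainder v^6 - 2v^5 + 2v^3 - 2v^2 - 2v + 2 ≠ 0; add k_7 = v^6 - 2v^5 + 2v^3 - 2v^2 - 2v + 2 to the basis.

The other S-polynomials (S(h_2,k_3), S(h_1,k_4), S(h_2,k_4), S(h_1,k_5), S(h_2,k_5), S(h_1,k_6), S(h_2,k_6), S(k_3,k_6), S(k_4,k_6), S(k_5,k_6), S(h_1,k_7), S(h_2,k_7), S(k_3,k_7), S(k_4,k_7), S(k_5,k_7), S(k_6,k_7)) all reduce to 0 modulo the current basis, so we have a Gröbner basis.
Inter-reduce: drop elements whose leading term is divisible by another's, tail-reduce, and make monic.
Reduced Gröbner basis: {u - v^5 - 2v^4 + 2v^3 - v^2 - 2v - 2, v^6 - 2v^5 + 2v^3 - 2v^2 - 2v + 2}.

The two bases agree; hence the ideals are identical.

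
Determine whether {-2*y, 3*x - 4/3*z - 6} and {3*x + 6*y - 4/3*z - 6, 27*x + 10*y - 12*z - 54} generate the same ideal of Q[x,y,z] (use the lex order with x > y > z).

Yes, the ideals are equal.

Since reduced Gröbner bases are canonical representatives of ideals under a given ordering, it suffices to compute and compare them.
Buchberger on the first generating set:
f_1 = -2*y, LT = y.
f_2 = 3*x - 4/3*z - 6, LT = x.

The S-polynomials (S(f_1,f_2)) all reduce to 0 modulo the current basis, so we have a Gröbner basis.
Inter-reduce: drop elements whose leading term is divisible by another's, tail-reduce, and make monic.
Reduced Gröbner basis: {x - 4/9*z - 2, y}.

Buchberger on the second generating set:
h_1 = 3*x + 6*y - 4/3*z - 6, LT = x.
h_2 = 27*x + 10*y - 12*z - 54, LT = x.

S(h_1,h_2): lcm = x. S = 44/27*y.
  leading term y: no divisor's leading term divides it; move 44/27*y to the remainder.
  remainder 44/27*y ≠ 0; add k_3 = 44/27*y to the basis.

The other S-polynomials (S(h_1,k_3), S(h_2,k_3)) all reduce to 0 modulo the current basis, so we have a Gröbner basis.
Inter-reduce: drop elements whose leading term is divisible by another's, tail-reduce, and make monic.
Reduced Gröbner basis: {x - 4/9*z - 2, y}.

These coincide, so the ideals are equal.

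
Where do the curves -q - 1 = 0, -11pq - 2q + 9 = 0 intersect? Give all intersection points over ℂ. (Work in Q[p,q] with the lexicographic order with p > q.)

Compute a lex Gröbner basis by Buchberger's algorithm.
f_1 = -q - 1, LT = q.
f_2 = -11pq - 2q + 9, LT = pq.

S(f_1,f_2): lcm = pq. S = p - 2/11q + 9/11.
  leading term p: no divisor's leading term divides it; move p to the remainder.
  leading term q: subtract (2/11)·f_1 from -2/11q + 9/11 → 1
  leading term 1: no divisor's leading term divides it; move 1 to the remainder.
  remainder p + 1 ≠ 0; add h_3 = p + 1 to the basis.

The other S-polynomials (S(f_1,h_3), S(f_2,h_3)) all reduce to 0 modulo the current basis, so we have a Gröbner basis.
Inter-reduce: drop elements whose leading term is divisible by another's, tail-reduce, and make monic.
Reduced Gröbner basis: {p + 1, q + 1}.

Elimination: the polynomial q + 1 lies in the elimination ideal for q, so q ∈ {-1}. For each such q, the remaining basis elements (now univariate) give the rest of the solution.
  q = -1: the earlier basis element becomes p + 1 = 0, giving p = -1 — point (-1, -1).
A lex Gröbner basis triangularizes the system, enabling back-substitution.

{(-1, -1)}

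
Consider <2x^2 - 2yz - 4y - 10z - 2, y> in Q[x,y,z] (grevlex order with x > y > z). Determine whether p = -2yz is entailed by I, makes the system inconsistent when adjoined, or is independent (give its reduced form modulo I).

First compute the reduced Gröbner basis of I by Buchberger's algorithm.
f_1 = 2x^2 - 2yz - 4y - 10z - 2, LT = x^2.
f_2 = y, LT = y.

The S-polynomials (S(f_1,f_2)) all reduce to 0 modulo the current basis, so we have a Gröbner basis.
Inter-reduce: drop elements whose leading term is divisible by another's, tail-reduce, and make monic.
Reduced Gröbner basis: {x^2 - 5z - 1, y}.
Label its elements g_1 = x^2 - 5z - 1, g_2 = y.

Reduce p = -2yz modulo G:
  leading term yz: subtract (-2z)·g_2 from -2yz → 0
  normal form = 0.
Since the normal form is 0, p ∈ I.

-2yz lies in I (it reduces to 0).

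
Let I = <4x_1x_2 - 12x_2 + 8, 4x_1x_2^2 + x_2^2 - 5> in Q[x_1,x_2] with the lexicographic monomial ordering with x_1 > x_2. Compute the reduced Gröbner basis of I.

G = {x_1 + 26/5x_2 - 31/5, x_2^2 - 8/13x_2 - 5/13}

f_1 = 4x_1x_2 - 12x_2 + 8, LT = x_1x_2.
f_2 = 4x_1x_2^2 + x_2^2 - 5, LT = x_1x_2^2.

S(f_1,f_2): lcm = x_1x_2^2. S = -13/4x_2^2 + 2x_2 + 5/4.
  reduce S modulo (f_1, f_2):
  remainder -13/4x_2^2 + 2x_2 + 5/4 ≠ 0; add g_3 = -13/4x_2^2 + 2x_2 + 5/4 to the basis.

S(f_1,g_3): lcm = x_1x_2^2. S = 8/13x_1x_2 + 5/13x_1 - 3x_2^2 + 2x_2.
  reduce S modulo (f_1, f_2, g_3):
  remainder 5/13x_1 + 2x_2 - 31/13 ≠ 0; add g_4 = 5/13x_1 + 2x_2 - 31/13 to the basis.

The other S-polynomials (S(f_2,g_3), S(f_1,g_4), S(f_2,g_4), S(g_3,g_4)) all reduce to 0 modulo the current basis, so we have a Gröbner basis.
Inter-reduce: drop elements whose leading term is divisible by another's, tail-reduce, and make monic.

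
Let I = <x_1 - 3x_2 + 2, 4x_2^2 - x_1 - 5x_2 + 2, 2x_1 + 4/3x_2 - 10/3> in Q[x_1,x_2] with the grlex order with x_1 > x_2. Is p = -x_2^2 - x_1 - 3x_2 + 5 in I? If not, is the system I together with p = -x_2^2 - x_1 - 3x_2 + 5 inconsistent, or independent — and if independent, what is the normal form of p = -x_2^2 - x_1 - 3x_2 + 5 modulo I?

First compute the reduced Gröbner basis of I by Buchberger's algorithm.
f_1 = x_1 - 3x_2 + 2, LT = x_1.
f_2 = 4x_2^2 - x_1 - 5x_2 + 2, LT = x_2^2.
f_3 = 2x_1 + 4/3x_2 - 10/3, LT = x_1.

S(f_1,f_3): lcm = x_1. S = -11/3x_2 + 11/3.
  leading term x_2: no divisor's leading term divides it; move -11/3x_2 to the remainder.
  leading term 1: no divisor's leading term divides it; move 11/3 to the remainder.
  remainder -11/3x_2 + 11/3 ≠ 0; add h_4 = -11/3x_2 + 11/3 to the basis.

The other S-polynomials (S(f_1,f_2), S(f_2,f_3), S(f_1,h_4), S(f_2,h_4), S(f_3,h_4)) all reduce to 0 modulo the current basis, so we have a Gröbner basis.
Inter-reduce: drop elements whose leading term is divisible by another's, tail-reduce, and make monic.
Reduced Gröbner basis: {x_1 - 1, x_2 - 1}.
Label its elements g_1 = x_1 - 1, g_2 = x_2 - 1.

Reduce p = -x_2^2 - x_1 - 3x_2 + 5 modulo G:
  leading term x_2^2: subtract (-x_2)·g_2 from -x_2^2 - x_1 - 3x_2 + 5 → -x_1 - 4x_2 + 5
  leading term x_1: subtract (-1)·g_1 from -x_1 - 4x_2 + 5 → -4x_2 + 4
  leading term x_2: subtract (-4)·g_2 from -4x_2 + 4 → 0
  normal form = 0.
Since the normal form is 0, p ∈ I.

-x_2^2 - x_1 - 3x_2 + 5 lies in I (it reduces to 0).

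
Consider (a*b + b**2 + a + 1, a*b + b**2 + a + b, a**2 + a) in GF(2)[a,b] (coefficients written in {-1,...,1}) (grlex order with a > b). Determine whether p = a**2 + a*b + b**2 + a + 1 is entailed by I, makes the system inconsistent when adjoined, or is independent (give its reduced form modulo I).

a**2 + a*b + b**2 + a + 1 is independent of I; its normal form modulo I is a.

First compute the reduced Gröbner basis of I by Buchberger's algorithm.
f_1 = a*b + b**2 + a + 1, LT = a*b.
f_2 = a*b + b**2 + a + b, LT = a*b.
f_3 = a**2 + a, LT = a**2.

S(f_1,f_2): lcm = a*b. S = b + 1.
  leading term b: no divisor's leading term divides it; move b to the remainder.
  leading term 1: no divisor's leading term divides it; move 1 to the remainder.
  remainder b + 1 ≠ 0; add h_4 = b + 1 to the basis.

The other S-polynomials (S(f_1,f_3), S(f_2,f_3), S(f_1,h_4), S(f_2,h_4), S(f_3,h_4)) all reduce to 0 modulo the current basis, so we have a Gröbner basis.
Inter-reduce: drop elements whose leading term is divisible by another's, tail-reduce, and make monic.
Reduced Gröbner basis: {a**2 + a, b + 1}.
Label its elements g_1 = a**2 + a, g_2 = b + 1.

Reduce p = a**2 + a*b + b**2 + a + 1 modulo G:
  leading term a**2: subtract (1)·g_1 from a**2 + a*b + b**2 + a + 1 → a*b + b**2 + 1
  leading term a*b: subtract (a)·g_2 from a*b + b**2 + 1 → b**2 + a + 1
  leading term b**2: subtract (b)·g_2 from b**2 + a + 1 → a + b + 1
  leading term a: no divisor's leading term divides it; move a to the remainder.
  leading term b: subtract (1)·g_2 from b + 1 → 0
  normal form = a.
The normal form is nonzero, so p ∉ I. Since p minus its normal form lies in I, I + (p) = I + (r) where r = a; decide whether this ideal is the whole ring.
Run Buchberger on G together with r (pairs among the g_i already reduce to 0 since G is a Gröbner basis):
g_1 = a**2 + a, LT = a**2.
g_2 = b + 1, LT = b.
r = a, LT = a.

The S-polynomials (S(g_1,g_2), S(g_1,r), S(g_2,r)) all reduce to 0 modulo the current basis, so we have a Gröbner basis.
Inter-reduce: drop elements whose leading term is divisible by another's, tail-reduce, and make monic.
Reduced Gröbner basis: {a, b + 1}.
The reduced Gröbner basis of I + (p) is {a, b + 1} ≠ {1}, a proper ideal, so the enlarged system stays consistent: p is independent of I, with normal form a.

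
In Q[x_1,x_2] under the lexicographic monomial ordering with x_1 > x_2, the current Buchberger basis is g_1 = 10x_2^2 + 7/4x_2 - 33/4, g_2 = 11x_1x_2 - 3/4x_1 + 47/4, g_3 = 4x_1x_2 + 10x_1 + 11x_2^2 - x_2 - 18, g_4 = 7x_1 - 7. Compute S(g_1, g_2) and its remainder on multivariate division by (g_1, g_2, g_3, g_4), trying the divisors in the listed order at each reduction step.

S(g_1, g_2) = 107/440x_1x_2 - 33/40x_1 - 47/44x_2; remainder on division = -47/44x_2 - 47/44.

lcm(LM(g_1), LM(g_2)) = x_1x_2^2.
S = (lcm/LT(g_1))·g_1 − (lcm/LT(g_2))·g_2 = 107/440x_1x_2 - 33/40x_1 - 47/44x_2.
Reduce S modulo (g_1, g_2, g_3, g_4) in that order:
  leading term x_1x_2: subtract (107/4840)·g_2 from 107/440x_1x_2 - 33/40x_1 - 47/44x_2 → -15651/19360x_1 - 47/44x_2 - 5029/19360
  leading term x_1: subtract (-15651/135520)·g_4 from -15651/19360x_1 - 47/44x_2 - 5029/19360 → -47/44x_2 - 47/44
  leading term x_2: no divisor's leading term divides it; move -47/44x_2 to the remainder.
  leading term 1: no divisor's leading term divides it; move -47/44 to the remainder.
The remainder -47/44x_2 - 47/44 is nonzero, so it would be added as the next basis element.
This is the inner loop of Buchberger's algorithm — each nonzero remainder becomes a new basis element.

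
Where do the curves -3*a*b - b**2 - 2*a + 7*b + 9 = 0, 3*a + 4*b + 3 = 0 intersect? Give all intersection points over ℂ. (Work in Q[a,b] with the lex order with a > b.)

Compute a lex Gröbner basis by Buchberger's algorithm.
f_1 = -3*a*b - 2*a - b**2 + 7*b + 9, LT = a*b.
f_2 = 3*a + 4*b + 3, LT = a.

S(f_1,f_2): lcm = a*b. S = 2/3*a - b**2 - 10/3*b - 3.
  leading term a: subtract (2/9)·f_2 from 2/3*a - b**2 - 10/3*b - 3 → -b**2 - 38/9*b - 11/3
  leading term b**2: no divisor's leading term divides it; move -b**2 to the remainder.
  leading term b: no divisor's leading term divides it; move -38/9*b to the remainder.
  leading term 1: no divisor's leading term divides it; move -11/3 to the remainder.
  remainder -b**2 - 38/9*b - 11/3 ≠ 0; add h_3 = -b**2 - 38/9*b - 11/3 to the basis.

The other S-polynomials (S(f_1,h_3), S(f_2,h_3)) all reduce to 0 modulo the current basis, so we have a Gröbner basis.
Inter-reduce: drop elements whose leading term is divisible by another's, tail-reduce, and make monic.
Reduced Gröbner basis: {a + 4/3*b + 1, b**2 + 38/9*b + 11/3}.

A lex Gröbner basis eliminates variables successively. Here b**2 + 38/9*b + 11/3 depends only on b, with roots {-3, -11/9}; lifting each root through the earlier basis elements recovers the full solutions.
  b = -3: the earlier basis element becomes a - 3 = 0, giving a = 3 — point (3, -3).
  b = -11/9: the earlier basis element becomes a - 17/27 = 0, giving a = 17/27 — point (17/27, -11/9).
Substituting each solution back into the original system confirms all equations vanish.

{(3, -3), (17/27, -11/9)}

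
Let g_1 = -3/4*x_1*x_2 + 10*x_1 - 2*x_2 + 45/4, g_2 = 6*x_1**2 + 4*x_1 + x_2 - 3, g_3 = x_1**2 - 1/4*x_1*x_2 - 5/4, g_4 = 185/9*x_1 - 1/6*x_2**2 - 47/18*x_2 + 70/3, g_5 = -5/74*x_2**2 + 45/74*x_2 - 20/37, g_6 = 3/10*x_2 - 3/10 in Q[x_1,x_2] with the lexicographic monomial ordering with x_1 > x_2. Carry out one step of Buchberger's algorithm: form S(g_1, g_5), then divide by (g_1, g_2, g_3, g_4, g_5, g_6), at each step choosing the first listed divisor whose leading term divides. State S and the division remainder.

S(g_1, g_5) = -13/3*x_1*x_2 - 8*x_1 + 8/3*x_2**2 - 15*x_2; remainder on division = 0.

lcm(LM(g_1), LM(g_5)) = x_1*x_2**2.
S = (lcm/LT(g_1))·g_1 − (lcm/LT(g_5))·g_5 = -13/3*x_1*x_2 - 8*x_1 + 8/3*x_2**2 - 15*x_2.
Reduce S modulo (g_1, g_2, g_3, g_4, g_5, g_6) in that order:
  leading term x_1*x_2: subtract (52/9)·g_1 from -13/3*x_1*x_2 - 8*x_1 + 8/3*x_2**2 - 15*x_2 → -592/9*x_1 + 8/3*x_2**2 - 31/9*x_2 - 65
  leading term x_1: subtract (-16/5)·g_4 from -592/9*x_1 + 8/3*x_2**2 - 31/9*x_2 - 65 → 32/15*x_2**2 - 59/5*x_2 + 29/3
  leading term x_2**2: subtract (-2368/75)·g_5 from 32/15*x_2**2 - 59/5*x_2 + 29/3 → 37/5*x_2 - 37/5
  leading term x_2: subtract (74/3)·g_6 from 37/5*x_2 - 37/5 → 0
The remainder is 0, so this S-polynomial contributes no new basis element.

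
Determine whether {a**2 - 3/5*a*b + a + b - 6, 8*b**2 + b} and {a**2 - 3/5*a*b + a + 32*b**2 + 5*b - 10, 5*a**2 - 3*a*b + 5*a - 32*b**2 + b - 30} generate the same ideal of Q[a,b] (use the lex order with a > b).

No, the ideals differ.

Two ideals are equal iff their reduced Gröbner bases coincide (the reduced basis is unique for a fixed ordering).
Buchberger on the first generating set:
f_1 = a**2 - 3/5*a*b + a + b - 6, LT = a**2.
f_2 = 8*b**2 + b, LT = b**2.

The S-polynomials (S(f_1,f_2)) all reduce to 0 modulo the current basis, so we have a Gröbner basis.
Inter-reduce: drop elements whose leading term is divisible by another's, tail-reduce, and make monic.
Reduced Gröbner basis: {a**2 - 3/5*a*b + a + b - 6, b**2 + 1/8*b}.

Buchberger on the second generating set:
h_1 = a**2 - 3/5*a*b + a + 32*b**2 + 5*b - 10, LT = a**2.
h_2 = 5*a**2 - 3*a*b + 5*a - 32*b**2 + b - 30, LT = a**2.

S(h_1,h_2): lcm = a**2. S = 192/5*b**2 + 24/5*b - 4.
  leading term b**2: no divisor's leading term divides it; move 192/5*b**2 to the remainder.
  leading term b: no divisor's leading term divides it; move 24/5*b to the remainder.
  leading term 1: no divisor's leading term divides it; move -4 to the remainder.
  remainder 192/5*b**2 + 24/5*b - 4 ≠ 0; add k_3 = 192/5*b**2 + 24/5*b - 4 to the basis.

The other S-polynomials (S(h_1,k_3), S(h_2,k_3)) all reduce to 0 modulo the current basis, so we have a Gröbner basis.
Inter-reduce: drop elements whose leading term is divisible by another's, tail-reduce, and make monic.
Reduced Gröbner basis: {a**2 - 3/5*a*b + a + b - 20/3, b**2 + 1/8*b - 5/48}.

These differ, so the ideals are not equal.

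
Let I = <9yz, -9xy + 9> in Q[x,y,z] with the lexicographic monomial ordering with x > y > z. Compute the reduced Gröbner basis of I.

f_1 = 9yz, LT = yz.
f_2 = -9xy + 9, LT = xy.

S(f_1,f_2): lcm = xyz. S = z.
  leading term z: no divisor's leading term divides it; move z to the remainder.
  remainder z ≠ 0; add g_3 = z to the basis.

The other S-polynomials (S(f_1,g_3), S(f_2,g_3)) all reduce to 0 modulo the current basis, so we have a Gröbner basis.
Inter-reduce: drop elements whose leading term is divisible by another's, tail-reduce, and make monic.

G = {xy - 1, z}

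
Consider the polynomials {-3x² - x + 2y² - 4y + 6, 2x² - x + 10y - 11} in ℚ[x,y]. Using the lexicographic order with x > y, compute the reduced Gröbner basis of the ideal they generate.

This is the nonlinear analogue of row-reducing a linear system.

f_1 = -3x² - x + 2y² - 4y + 6, LT = x².
f_2 = 2x² - x + 10y - 11, LT = x².

S(f_1,f_2): lcm = x². S = ⅚x - ⅔y² - 11/3y + 7/2.
  leading term x: no divisor's leading term divides it; move ⅚x to the remainder.
  leading term y²: no divisor's leading term divides it; move -⅔y² to the remainder.
  leading term y: no divisor's leading term divides it; move -11/3y to the remainder.
  leading term 1: no divisor's leading term divides it; move 7/2 to the remainder.
  remainder ⅚x - ⅔y² - 11/3y + 7/2 ≠ 0; add g_3 = ⅚x - ⅔y² - 11/3y + 7/2 to the basis.

S(f_1,g_3): lcm = x². S = ⅘xy² + 22/5xy - 58/15x - ⅔y² + 4/3y - 2.
  leading term xy²: subtract (24/25y²)·g_3 from ⅘xy² + 22/5xy - 58/15x - ⅔y² + 4/3y - 2 → 22/5xy - 58/15x + 16/25y⁴ + 88/25y³ - 302/75y² + 4/3y - 2
  leading term xy: subtract (132/25y)·g_3 from 22/5xy - 58/15x + 16/25y⁴ + 88/25y³ - 302/75y² + 4/3y - 2 → -58/15x + 16/25y⁴ + 176/25y³ + 46/3y² - 1286/75y - 2
  leading term x: subtract (-116/25)·g_3 from -58/15x + 16/25y⁴ + 176/25y³ + 46/3y² - 1286/75y - 2 → 16/25y⁴ + 176/25y³ + 306/25y² - 854/25y + 356/25
  leading term y⁴: no divisor's leading term divides it; move 16/25y⁴ to the remainder.
  leading term y³: no divisor's leading term divides it; move 176/25y³ to the remainder.
  leading term y²: no divisor's leading term divides it; move 306/25y² to the remainder.
  leading term y: no divisor's leading term divides it; move -854/25y to the remainder.
  leading term 1: no divisor's leading term divides it; move 356/25 to the remainder.
  remainder 16/25y⁴ + 176/25y³ + 306/25y² - 854/25y + 356/25 ≠ 0; add g_4 = 16/25y⁴ + 176/25y³ + 306/25y² - 854/25y + 356/25 to the basis.

S(f_2,g_3): lcm = x². S = ⅘xy² + 22/5xy - 47/10x + 5y - 11/2.
  leading term xy²: subtract (24/25y²)·g_3 from ⅘xy² + 22/5xy - 47/10x + 5y - 11/2 → 22/5xy - 47/10x + 16/25y⁴ + 88/25y³ - 84/25y² + 5y - 11/2
  leading term xy: subtract (132/25y)·g_3 from 22/5xy - 47/10x + 16/25y⁴ + 88/25y³ - 84/25y² + 5y - 11/2 → -47/10x + 16/25y⁴ + 176/25y³ + 16y² - 337/25y - 11/2
  leading term x: subtract (-141/25)·g_3 from -47/10x + 16/25y⁴ + 176/25y³ + 16y² - 337/25y - 11/2 → 16/25y⁴ + 176/25y³ + 306/25y² - 854/25y + 356/25
  leading term y⁴: subtract (1)·g_4 from 16/25y⁴ + 176/25y³ + 306/25y² - 854/25y + 356/25 → 0
  remainder 0.

S(f_1,g_4): leading monomials are coprime, so the S-polynomial reduces to 0 (Buchberger's first criterion).
S(f_2,g_4): leading monomials are coprime, so the S-polynomial reduces to 0 (Buchberger's first criterion).
S(g_3,g_4): leading monomials are coprime, so the S-polynomial reduces to 0 (Buchberger's first criterion).
Every S-polynomial of the final basis reduces to 0, so we have a Gröbner basis.
Inter-reduce: drop elements whose leading term is divisible by another's, tail-reduce, and make monic.

G = {x - ⅘y² - 22/5y + 21/5, y⁴ + 11y³ + 153/8y² - 427/8y + 89/4}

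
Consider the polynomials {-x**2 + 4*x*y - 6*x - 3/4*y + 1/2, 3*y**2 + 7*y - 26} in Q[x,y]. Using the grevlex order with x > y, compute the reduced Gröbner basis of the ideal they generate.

G = {x**2 - 4*x*y + 6*x + 3/4*y - 1/2, y**2 + 7/3*y - 26/3}

f_1 = -x**2 + 4*x*y - 6*x - 3/4*y + 1/2, LT = x**2.
f_2 = 3*y**2 + 7*y - 26, LT = y**2.

S(f_1,f_2): leading monomials are coprime, so the S-polynomial reduces to 0 (Buchberger's first criterion).
Every S-polynomial of the final basis reduces to 0, so we have a Gröbner basis.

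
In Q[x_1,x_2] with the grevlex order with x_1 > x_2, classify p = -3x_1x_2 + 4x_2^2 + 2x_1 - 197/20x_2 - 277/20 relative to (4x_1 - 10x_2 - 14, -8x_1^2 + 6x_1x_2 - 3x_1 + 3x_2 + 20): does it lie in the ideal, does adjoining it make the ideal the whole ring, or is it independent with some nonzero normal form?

First compute the reduced Gröbner basis of I by Buchberger's algorithm.
f_1 = 4x_1 - 10x_2 - 14, LT = x_1.
f_2 = -8x_1^2 + 6x_1x_2 - 3x_1 + 3x_2 + 20, LT = x_1^2.

S(f_1,f_2): lcm = x_1^2. S = -7/4x_1x_2 - 31/8x_1 + 3/8x_2 + 5/2.
  leading term x_1x_2: subtract (-7/16x_2)·f_1 from -7/4x_1x_2 - 31/8x_1 + 3/8x_2 + 5/2 → -35/8x_2^2 - 31/8x_1 - 23/4x_2 + 5/2
  leading term x_2^2: no divisor's leading term divides it; move -35/8x_2^2 to the remainder.
  leading term x_1: subtract (-31/32)·f_1 from -31/8x_1 - 23/4x_2 + 5/2 → -247/16x_2 - 177/16
  leading term x_2: no divisor's leading term divides it; move -247/16x_2 to the remainder.
  leading term 1: no divisor's leading term divides it; move -177/16 to the remainder.
  remainder -35/8x_2^2 - 247/16x_2 - 177/16 ≠ 0; add h_3 = -35/8x_2^2 - 247/16x_2 - 177/16 to the basis.

The other S-polynomials (S(f_1,h_3), S(f_2,h_3)) all reduce to 0 modulo the current basis, so we have a Gröbner basis.
Inter-reduce: drop elements whose leading term is divisible by another's, tail-reduce, and make monic.
Reduced Gröbner basis: {x_2^2 + 247/70x_2 + 177/70, x_1 - 5/2x_2 - 7/2}.
Label its elements g_1 = x_2^2 + 247/70x_2 + 177/70, g_2 = x_1 - 5/2x_2 - 7/2.

Reduce p = -3x_1x_2 + 4x_2^2 + 2x_1 - 197/20x_2 - 277/20 modulo G:
  leading term x_1x_2: subtract (-3x_2)·g_2 from -3x_1x_2 + 4x_2^2 + 2x_1 - 197/20x_2 - 277/20 → -7/2x_2^2 + 2x_1 - 407/20x_2 - 277/20
  leading term x_2^2: subtract (-7/2)·g_1 from -7/2x_2^2 + 2x_1 - 407/20x_2 - 277/20 → 2x_1 - 8x_2 - 5
  leading term x_1: subtract (2)·g_2 from 2x_1 - 8x_2 - 5 → -3x_2 + 2
  leading term x_2: no divisor's leading term divides it; move -3x_2 to the remainder.
  leading term 1: no divisor's leading term divides it; move 2 to the remainder.
  normal form = -3x_2 + 2.
The normal form is nonzero, so p ∉ I. Since p minus its normal form lies in I, I + (p) = I + (r) where r = -3x_2 + 2; decide whether this ideal is the whole ring.
Run Buchberger on G together with r (pairs among the g_i already reduce to 0 since G is a Gröbner basis):
g_1 = x_2^2 + 247/70x_2 + 177/70, LT = x_2^2.
g_2 = x_1 - 5/2x_2 - 7/2, LT = x_1.
r = -3x_2 + 2, LT = x_2.

S(g_1,r): lcm = x_2^2. S = 881/210x_2 + 177/70.
  leading term x_2: subtract (-881/630)·r from 881/210x_2 + 177/70 → 671/126
  leading term 1: no divisor's leading term divides it; move 671/126 to the remainder.
  remainder 671/126 ≠ 0; add m_4 = 671/126 to the basis.

The other S-polynomials (S(g_1,g_2), S(g_2,r), S(g_1,m_4), S(g_2,m_4), S(r,m_4)) all reduce to 0 modulo the current basis, so we have a Gröbner basis.
Inter-reduce: drop elements whose leading term is divisible by another's, tail-reduce, and make monic.
Reduced Gröbner basis: {1}.
The reduced Gröbner basis of I + (p) is {1}: the ideal is the whole ring, so the enlarged system has no common solution — adjoining p is inconsistent.

Adjoining -3x_1x_2 + 4x_2^2 + 2x_1 - 197/20x_2 - 277/20 makes the ideal the whole ring: the system is inconsistent.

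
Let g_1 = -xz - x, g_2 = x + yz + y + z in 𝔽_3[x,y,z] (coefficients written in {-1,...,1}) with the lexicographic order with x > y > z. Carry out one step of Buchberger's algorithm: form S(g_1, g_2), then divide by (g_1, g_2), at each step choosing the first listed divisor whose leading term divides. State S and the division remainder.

lcm(LM(g_1), LM(g_2)) = xz.
S = (lcm/LT(g_1))·g_1 − (lcm/LT(g_2))·g_2 = x - yz² - yz - z².
Reduce S modulo (g_1, g_2) in that order:
  leading term x: subtract (1)·g_2 from x - yz² - yz - z² → -yz² + yz - y - z² - z
  leading term yz²: no divisor's leading term divides it; move -yz² to the remainder.
  leading term yz: no divisor's leading term divides it; move yz to the remainder.
  leading term y: no divisor's leading term divides it; move -y to the remainder.
  leading term z²: no divisor's leading term divides it; move -z² to the remainder.
  leading term z: no divisor's leading term divides it; move -z to the remainder.
The remainder -yz² + yz - y - z² - z is nonzero, so it would be added as the next basis element.

S(g_1, g_2) = x - yz² - yz - z²; remainder on division = -yz² + yz - y - z² - z.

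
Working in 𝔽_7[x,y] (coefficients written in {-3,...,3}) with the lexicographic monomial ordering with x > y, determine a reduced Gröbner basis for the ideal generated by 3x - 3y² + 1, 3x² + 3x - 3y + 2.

G = {x - y² - 2, y⁴ - 2y² - y + 2}

f_1 = 3x - 3y² + 1, LT = x.
f_2 = 3x² + 3x - 3y + 2, LT = x².

S(f_1,f_2): lcm = x². S = -xy² - 3x + y - 3.
  leading term xy²: subtract (2y²)·f_1 from -xy² - 3x + y - 3 → -3x - y⁴ - 2y² + y - 3
  leading term x: subtract (-1)·f_1 from -3x - y⁴ - 2y² + y - 3 → -y⁴ + 2y² + y - 2
  leading term y⁴: no divisor's leading term divides it; move -y⁴ to the remainder.
  leading term y²: no divisor's leading term divides it; move 2y² to the remainder.
  leading term y: no divisor's leading term divides it; move y to the remainder.
  leading term 1: no divisor's leading term divides it; move -2 to the remainder.
  remainder -y⁴ + 2y² + y - 2 ≠ 0; add g_3 = -y⁴ + 2y² + y - 2 to the basis.

S(f_1,g_3): leading monomials are coprime, so the S-polynomial reduces to 0 (Buchberger's first criterion).
S(f_2,g_3): leading monomials are coprime, so the S-polynomial reduces to 0 (Buchberger's first criterion).
Every S-polynomial of the final basis reduces to 0, so we have a Gröbner basis.
Inter-reduce: drop elements whose leading term is divisible by another's, tail-reduce, and make monic.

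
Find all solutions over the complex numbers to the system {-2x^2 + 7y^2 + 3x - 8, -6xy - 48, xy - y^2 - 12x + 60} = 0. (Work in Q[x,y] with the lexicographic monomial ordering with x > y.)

{(4, -2)}

Compute a lex Gröbner basis by Buchberger's algorithm.
f_1 = -2x^2 + 3x + 7y^2 - 8, LT = x^2.
f_2 = -6xy - 48, LT = xy.
f_3 = xy - 12x - y^2 + 60, LT = xy.

S(f_1,f_2): lcm = x^2y. S = -3/2xy - 8x - 7/2y^3 + 4y.
  leading term xy: subtract (1/4)·f_2 from -3/2xy - 8x - 7/2y^3 + 4y → -8x - 7/2y^3 + 4y + 12
  leading term x: no divisor's leading term divides it; move -8x to the remainder.
  leading term y^3: no divisor's leading term divides it; move -7/2y^3 to the remainder.
  leading term y: no divisor's leading term divides it; move 4y to the remainder.
  leading term 1: no divisor's leading term divides it; move 12 to the remainder.
  remainder -8x - 7/2y^3 + 4y + 12 ≠ 0; add h_4 = -8x - 7/2y^3 + 4y + 12 to the basis.

S(f_1,f_3): lcm = x^2y. S = 12x^2 + xy^2 - 3/2xy - 60x - 7/2y^3 + 4y.
  leading term x^2: subtract (-6)·f_1 from 12x^2 + xy^2 - 3/2xy - 60x - 7/2y^3 + 4y → xy^2 - 3/2xy - 42x - 7/2y^3 + 42y^2 + 4y - 48
  leading term xy^2: subtract (-1/6y)·f_2 from xy^2 - 3/2xy - 42x - 7/2y^3 + 42y^2 + 4y - 48 → -3/2xy - 42x - 7/2y^3 + 42y^2 - 4y - 48
  leading term xy: subtract (1/4)·f_2 from -3/2xy - 42x - 7/2y^3 + 42y^2 - 4y - 48 → -42x - 7/2y^3 + 42y^2 - 4y - 36
  leading term x: subtract (21/4)·h_4 from -42x - 7/2y^3 + 42y^2 - 4y - 36 → 119/8y^3 + 42y^2 - 25y - 99
  leading term y^3: no divisor's leading term divides it; move 119/8y^3 to the remainder.
  leading term y^2: no divisor's leading term divides it; move 42y^2 to the remainder.
  leading term y: no divisor's leading term divides it; move -25y to the remainder.
  leading term 1: no divisor's leading term divides it; move -99 to the remainder.
  remainder 119/8y^3 + 42y^2 - 25y - 99 ≠ 0; add h_5 = 119/8y^3 + 42y^2 - 25y - 99 to the basis.

S(f_2,f_3): lcm = xy. S = 12x + y^2 - 52.
  leading term x: subtract (-3/2)·h_4 from 12x + y^2 - 52 → -21/4y^3 + y^2 + 6y - 34
  leading term y^3: subtract (-6/17)·h_5 from -21/4y^3 + y^2 + 6y - 34 → 269/17y^2 - 48/17y - 1172/17
  leading term y^2: no divisor's leading term divides it; move 269/17y^2 to the remainder.
  leading term y: no divisor's leading term divides it; move -48/17y to the remainder.
  leading term 1: no divisor's leading term divides it; move -1172/17 to the remainder.
  remainder 269/17y^2 - 48/17y - 1172/17 ≠ 0; add h_6 = 269/17y^2 - 48/17y - 1172/17 to the basis.

S(f_2,h_5): lcm = xy^3. S = -48/17xy^2 + 200/119xy + 792/119x + 8y^2.
  leading term xy^2: subtract (8/17y)·f_2 from -48/17xy^2 + 200/119xy + 792/119x + 8y^2 → 200/119xy + 792/119x + 8y^2 + 384/17y
  leading term xy: subtract (-100/357)·f_2 from 200/119xy + 792/119x + 8y^2 + 384/17y → 792/119x + 8y^2 + 384/17y - 1600/119
  leading term x: subtract (-99/119)·h_4 from 792/119x + 8y^2 + 384/17y - 1600/119 → -99/34y^3 + 8y^2 + 3084/119y - 412/119
  leading term y^3: subtract (-396/2023)·h_5 from -99/34y^3 + 8y^2 + 3084/119y - 412/119 → 4688/289y^2 + 42528/2023y - 46208/2023
  leading term y^2: subtract (4688/4573)·h_6 from 4688/289y^2 + 42528/2023y - 46208/2023 → 765600/32011y + 1531200/32011
  leading term y: no divisor's leading term divides it; move 765600/32011y to the remainder.
  leading term 1: no divisor's leading term divides it; move 1531200/32011 to the remainder.
  remainder 765600/32011y + 1531200/32011 ≠ 0; add h_7 = 765600/32011y + 1531200/32011 to the basis.

The other S-polynomials (S(f_1,h_4), S(f_2,h_4), S(f_3,h_4), S(f_1,h_5), S(f_3,h_5), S(h_4,h_5), S(f_1,h_6), S(f_2,h_6), S(f_3,h_6), S(h_4,h_6), S(h_5,h_6), S(f_1,h_7), S(f_2,h_7), S(f_3,h_7), S(h_4,h_7), S(h_5,h_7), S(h_6,h_7)) all reduce to 0 modulo the current basis, so we have a Gröbner basis.
Inter-reduce: drop elements whose leading term is divisible by another's, tail-reduce, and make monic.
Reduced Gröbner basis: {x - 4, y + 2}.

The lex basis is triangular: the last element involves only y. Solving y + 2 = 0 gives y ∈ {-2}; substituting each value into the earlier elements determines the remaining variables.
  y = -2: the earlier basis element becomes x - 4 = 0, giving x = 4 — point (4, -2).
Substituting each solution back into the original system confirms all equations vanish.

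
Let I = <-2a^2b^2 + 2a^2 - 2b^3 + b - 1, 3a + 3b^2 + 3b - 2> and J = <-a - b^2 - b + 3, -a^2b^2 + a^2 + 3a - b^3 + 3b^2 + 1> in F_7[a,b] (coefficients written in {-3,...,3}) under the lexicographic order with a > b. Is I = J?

Yes, the ideals are equal.

Since reduced Gröbner bases are canonical representatives of ideals under a given ordering, it suffices to compute and compare them.
Buchberger on the first generating set:
f_1 = -2a^2b^2 + 2a^2 - 2b^3 + b - 1, LT = a^2b^2.
f_2 = 3a + 3b^2 + 3b - 2, LT = a.

S(f_1,f_2): lcm = a^2b^2. S = -a^2 - ab^4 - ab^3 + 3ab^2 + b^3 + 3b - 3.
  reduce S modulo (f_1, f_2):
  remainder b^6 + 2b^5 + b^4 + 2b + 2 ≠ 0; add g_3 = b^6 + 2b^5 + b^4 + 2b + 2 to the basis.

The other S-polynomials (S(f_1,g_3), S(f_2,g_3)) all reduce to 0 modulo the current basis, so we have a Gröbner basis.
Inter-reduce: drop elements whose leading term is divisible by another's, tail-reduce, and make monic.
Reduced Gröbner basis: {a + b^2 + b - 3, b^6 + 2b^5 + b^4 + 2b + 2}.

Buchberger on the second generating set:
h_1 = -a - b^2 - b + 3, LT = a.
h_2 = -a^2b^2 + a^2 + 3a - b^3 + 3b^2 + 1, LT = a^2b^2.

S(h_1,h_2): lcm = a^2b^2. S = a^2 + ab^4 + ab^3 - 3ab^2 + 3a - b^3 + 3b^2 + 1.
  reduce S modulo (h_1, h_2):
  remainder -b^6 - 2b^5 - b^4 - 2b - 2 ≠ 0; add k_3 = -b^6 - 2b^5 - b^4 - 2b - 2 to the basis.

The other S-polynomials (S(h_1,k_3), S(h_2,k_3)) all reduce to 0 modulo the current basis, so we have a Gröbner basis.
Inter-reduce: drop elements whose leading term is divisible by another's, tail-reduce, and make monic.
Reduced Gröbner basis: {a + b^2 + b - 3, b^6 + 2b^5 + b^4 + 2b + 2}.

The two bases agree; hence the ideals are identical.
The same test decides containment: I ⊆ J iff every generator of I reduces to 0 modulo a Gröbner basis of J.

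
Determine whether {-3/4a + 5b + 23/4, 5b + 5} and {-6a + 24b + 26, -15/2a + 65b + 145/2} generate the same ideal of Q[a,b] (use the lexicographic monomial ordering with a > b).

No, the ideals differ.

Two ideals are equal iff their reduced Gröbner bases coincide (the reduced basis is unique for a fixed ordering).
Buchberger on the first generating set:
f_1 = -3/4a + 5b + 23/4, LT = a.
f_2 = 5b + 5, LT = b.

The S-polynomials (S(f_1,f_2)) all reduce to 0 modulo the current basis, so we have a Gröbner basis.
Inter-reduce: drop elements whose leading term is divisible by another's, tail-reduce, and make monic.
Reduced Gröbner basis: {a - 1, b + 1}.

Buchberger on the second generating set:
h_1 = -6a + 24b + 26, LT = a.
h_2 = -15/2a + 65b + 145/2, LT = a.

S(h_1,h_2): lcm = a. S = 14/3b + 16/3.
  leading term b: no divisor's leading term divides it; move 14/3b to the remainder.
  leading term 1: no divisor's leading term divides it; move 16/3 to the remainder.
  remainder 14/3b + 16/3 ≠ 0; add k_3 = 14/3b + 16/3 to the basis.

The other S-polynomials (S(h_1,k_3), S(h_2,k_3)) all reduce to 0 modulo the current basis, so we have a Gröbner basis.
Inter-reduce: drop elements whose leading term is divisible by another's, tail-reduce, and make monic.
Reduced Gröbner basis: {a + 5/21, b + 8/7}.

Since the reduced bases disagree, the two ideals are not the same.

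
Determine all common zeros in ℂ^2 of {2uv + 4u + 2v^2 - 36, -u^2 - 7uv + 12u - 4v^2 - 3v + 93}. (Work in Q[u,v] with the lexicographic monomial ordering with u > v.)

{(-1, -4), (-1, 5), (39/4 + 3*sqrt(417)/4, 15/4 - sqrt(417)/4), (39/4 - 3*sqrt(417)/4, 15/4 + sqrt(417)/4)}

Compute a lex Gröbner basis by Buchberger's algorithm.
f_1 = 2uv + 4u + 2v^2 - 36, LT = uv.
f_2 = -u^2 - 7uv + 12u - 4v^2 - 3v + 93, LT = u^2.

S(f_1,f_2): lcm = u^2v. S = 2u^2 - 6uv^2 + 12uv - 18u - 4v^3 - 3v^2 + 93v.
  reduce S modulo (f_1, f_2):
  remainder -14u + 2v^3 - 21v^2 - 21v + 366 ≠ 0; add h_3 = -14u + 2v^3 - 21v^2 - 21v + 366 to the basis.

S(f_1,h_3): lcm = uv. S = 2u + 1/7v^4 - 3/2v^3 - 1/2v^2 + 183/7v - 18.
  reduce S modulo (f_1, f_2, h_3):
  remainder 1/7v^4 - 17/14v^3 - 7/2v^2 + 162/7v + 240/7 ≠ 0; add h_4 = 1/7v^4 - 17/14v^3 - 7/2v^2 + 162/7v + 240/7 to the basis.

The other S-polynomials (S(f_2,h_3), S(f_1,h_4), S(f_2,h_4), S(h_3,h_4)) all reduce to 0 modulo the current basis, so we have a Gröbner basis.
Inter-reduce: drop elements whose leading term is divisible by another's, tail-reduce, and make monic.
Reduced Gröbner basis: {u - 1/7v^3 + 3/2v^2 + 3/2v - 183/7, v^4 - 17/2v^3 - 49/2v^2 + 162v + 240}.

Elimination: the polynomial v^4 - 17/2v^3 - 49/2v^2 + 162v + 240 lies in the elimination ideal for v, so v ∈ {-4, 5, 15/4 - sqrt(417)/4, 15/4 + sqrt(417)/4}. For each such v, the remaining basis elements (now univariate) give the rest of the solution.
  v = -4: the earlier basis element becomes u + 1 = 0, giving u = -1 — point (-1, -4).
  v = 5: the earlier basis element becomes u + 1 = 0, giving u = -1 — point (-1, 5).
  v = 15/4 - sqrt(417)/4: the earlier basis element becomes u - 3*sqrt(417)/4 - 39/4 = 0, giving u = 39/4 + 3*sqrt(417)/4 — point (39/4 + 3*sqrt(417)/4, 15/4 - sqrt(417)/4).
  v = 15/4 + sqrt(417)/4: the earlier basis element becomes u - 39/4 + 3*sqrt(417)/4 = 0, giving u = 39/4 - 3*sqrt(417)/4 — point (39/4 - 3*sqrt(417)/4, 15/4 + sqrt(417)/4).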